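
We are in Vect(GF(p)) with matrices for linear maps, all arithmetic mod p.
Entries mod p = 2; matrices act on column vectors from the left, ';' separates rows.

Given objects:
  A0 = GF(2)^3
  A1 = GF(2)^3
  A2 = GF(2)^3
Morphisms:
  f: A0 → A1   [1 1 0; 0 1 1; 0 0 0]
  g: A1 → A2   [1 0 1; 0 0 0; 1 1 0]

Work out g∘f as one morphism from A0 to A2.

Answer: [1 1 0; 0 0 0; 1 0 1]

Derivation:
  e0=⟨1,0,0⟩ f→⟨1,0,0⟩ g→⟨1,0,1⟩
  e1=⟨0,1,0⟩ f→⟨1,1,0⟩ g→⟨1,0,0⟩
  e2=⟨0,0,1⟩ f→⟨0,1,0⟩ g→⟨0,0,1⟩
composite: [1 1 0; 0 0 0; 1 0 1]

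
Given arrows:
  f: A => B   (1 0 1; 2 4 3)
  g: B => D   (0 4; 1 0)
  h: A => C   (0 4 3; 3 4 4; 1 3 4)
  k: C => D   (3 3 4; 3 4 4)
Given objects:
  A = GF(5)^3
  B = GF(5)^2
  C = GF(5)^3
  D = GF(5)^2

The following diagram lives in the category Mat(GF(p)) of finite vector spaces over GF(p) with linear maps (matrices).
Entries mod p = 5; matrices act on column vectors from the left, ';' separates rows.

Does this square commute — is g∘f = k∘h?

Path 1 = f;g:
  e0=[1,0,0] f=>[1,2] g=>[3,1]
  e1=[0,1,0] f=>[0,4] g=>[1,0]
  e2=[0,0,1] f=>[1,3] g=>[2,1]
  result₁ = (3 1 2; 1 0 1)
Path 2 = h;k:
  e0=[1,0,0] h=>[0,3,1] k=>[3,1]
  e1=[0,1,0] h=>[4,4,3] k=>[1,0]
  e2=[0,0,1] h=>[3,4,4] k=>[2,1]
  result₂ = (3 1 2; 1 0 1)
Equal? equal; square commutes

Answer: COMMUTES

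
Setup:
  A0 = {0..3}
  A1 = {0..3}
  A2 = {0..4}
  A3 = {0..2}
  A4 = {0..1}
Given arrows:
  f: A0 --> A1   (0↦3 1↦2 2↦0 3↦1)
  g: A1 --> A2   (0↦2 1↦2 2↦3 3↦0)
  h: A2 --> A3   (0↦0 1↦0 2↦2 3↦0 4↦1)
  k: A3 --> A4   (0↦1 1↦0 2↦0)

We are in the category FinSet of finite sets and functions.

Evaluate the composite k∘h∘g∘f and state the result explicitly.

  0 f-->3 g-->0 h-->0 k-->1
  1 f-->2 g-->3 h-->0 k-->1
  2 f-->0 g-->2 h-->2 k-->0
  3 f-->1 g-->2 h-->2 k-->0
result: (0↦1 1↦1 2↦0 3↦0)

Answer: (0↦1 1↦1 2↦0 3↦0)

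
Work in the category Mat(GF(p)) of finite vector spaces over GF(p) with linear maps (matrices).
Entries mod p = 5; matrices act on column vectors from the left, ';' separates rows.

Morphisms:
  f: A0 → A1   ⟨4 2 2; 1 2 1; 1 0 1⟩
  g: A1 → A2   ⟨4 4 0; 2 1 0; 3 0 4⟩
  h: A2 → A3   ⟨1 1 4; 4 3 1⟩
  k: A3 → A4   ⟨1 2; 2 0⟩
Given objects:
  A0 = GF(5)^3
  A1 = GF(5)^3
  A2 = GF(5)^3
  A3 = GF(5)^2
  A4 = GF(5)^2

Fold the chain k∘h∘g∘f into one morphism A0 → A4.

Answer: ⟨4 2 3; 1 2 4⟩

Derivation:
  e0=(1,0,0) f→(4,1,1) g→(0,4,1) h→(3,3) k→(4,1)
  e1=(0,1,0) f→(2,2,0) g→(1,1,1) h→(1,3) k→(2,2)
  e2=(0,0,1) f→(2,1,1) g→(2,0,0) h→(2,3) k→(3,4)
⟦path⟧: ⟨4 2 3; 1 2 4⟩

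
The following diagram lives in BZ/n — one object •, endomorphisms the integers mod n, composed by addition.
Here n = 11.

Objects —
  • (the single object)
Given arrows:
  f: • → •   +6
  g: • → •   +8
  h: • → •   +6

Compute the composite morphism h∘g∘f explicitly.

  0 +6≡6 +8≡3 +6≡9  (mod 11)
composite: +9

Answer: +9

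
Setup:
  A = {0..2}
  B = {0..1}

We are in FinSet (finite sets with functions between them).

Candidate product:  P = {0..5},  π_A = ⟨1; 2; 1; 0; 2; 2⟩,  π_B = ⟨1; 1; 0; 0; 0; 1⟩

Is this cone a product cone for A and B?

|A|·|B| = 3·2 = 6;  |P| = 6
Check the pairing map k ↦ (π_A(k), π_B(k)):
  0 ↦ (1,1)
  1 ↦ (2,1)
  2 ↦ (1,0)
  3 ↦ (0,0)
  4 ↦ (2,0)
  5 ↦ (2,1)  ✗ repeats pair of k=1
distinct pairs in image: 5 / 6 needed
  → (2,1) hit at k=1 and k=5

Answer: NOT A VALID PRODUCT — duplicate pair at indices 5,1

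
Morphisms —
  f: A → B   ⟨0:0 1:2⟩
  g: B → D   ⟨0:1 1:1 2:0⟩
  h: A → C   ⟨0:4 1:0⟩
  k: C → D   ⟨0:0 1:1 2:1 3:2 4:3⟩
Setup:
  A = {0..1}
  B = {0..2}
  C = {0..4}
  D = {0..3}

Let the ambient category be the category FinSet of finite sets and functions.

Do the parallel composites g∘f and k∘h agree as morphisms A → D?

Along f;g (path 1):
  0 f→0 g→1
  1 f→2 g→0
  ⟦path⟧₁ = ⟨0:1 1:0⟩
Along h;k (path 2):
  0 h→4 k→3
  1 h→0 k→0
  ⟦path⟧₂ = ⟨0:3 1:0⟩
Equal? NO — does not commute

Answer: DOES NOT COMMUTE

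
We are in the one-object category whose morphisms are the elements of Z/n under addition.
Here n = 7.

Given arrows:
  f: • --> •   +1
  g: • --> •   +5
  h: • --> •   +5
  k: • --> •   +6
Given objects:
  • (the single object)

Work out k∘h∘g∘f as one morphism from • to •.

Answer: +3

Derivation:
  0 +1≡1 +5≡6 +5≡4 +6≡3  (mod 7)
⟦path⟧: +3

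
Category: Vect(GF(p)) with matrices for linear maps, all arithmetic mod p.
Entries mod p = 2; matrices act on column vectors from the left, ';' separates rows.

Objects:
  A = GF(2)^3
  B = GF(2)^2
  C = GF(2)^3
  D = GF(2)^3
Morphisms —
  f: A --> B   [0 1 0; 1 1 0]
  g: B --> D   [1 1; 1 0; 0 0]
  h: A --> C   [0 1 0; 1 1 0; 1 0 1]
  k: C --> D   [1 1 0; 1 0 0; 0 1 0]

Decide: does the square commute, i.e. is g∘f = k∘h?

1) trace f;g:
  e0=[1,0,0] f-->[0,1] g-->[1,0,0]
  e1=[0,1,0] f-->[1,1] g-->[0,1,0]
  e2=[0,0,1] f-->[0,0] g-->[0,0,0]
  result₁ = [1 0 0; 0 1 0; 0 0 0]
2) trace h;k:
  e0=[1,0,0] h-->[0,1,1] k-->[1,0,1]
  e1=[0,1,0] h-->[1,1,0] k-->[0,1,1]
  e2=[0,0,1] h-->[0,0,1] k-->[0,0,0]
  result₂ = [1 0 0; 0 1 0; 1 1 0]
Equal? NO — does not commute

Answer: DOES NOT COMMUTE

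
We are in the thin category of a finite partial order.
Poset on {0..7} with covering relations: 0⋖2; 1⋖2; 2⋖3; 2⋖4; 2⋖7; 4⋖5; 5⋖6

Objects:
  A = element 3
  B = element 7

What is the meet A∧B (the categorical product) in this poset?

Answer: A∧B = 2

Trace:
Common predecessors of 3,7: {0,1,2}
  0 ≤ 2
  1 ≤ 2
  2 ≤ 2
glb = 2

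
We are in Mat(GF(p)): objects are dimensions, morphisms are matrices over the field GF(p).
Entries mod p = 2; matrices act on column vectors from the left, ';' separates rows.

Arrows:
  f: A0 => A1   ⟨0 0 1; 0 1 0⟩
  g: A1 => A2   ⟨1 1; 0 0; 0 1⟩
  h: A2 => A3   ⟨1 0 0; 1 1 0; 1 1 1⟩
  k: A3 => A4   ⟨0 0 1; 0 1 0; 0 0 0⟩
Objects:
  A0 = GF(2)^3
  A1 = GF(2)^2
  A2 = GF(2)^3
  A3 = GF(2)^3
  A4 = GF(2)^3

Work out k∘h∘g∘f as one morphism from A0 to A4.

Answer: ⟨0 0 1; 0 1 1; 0 0 0⟩

Trace:
  e0=[1,0,0] f=>[0,0] g=>[0,0,0] h=>[0,0,0] k=>[0,0,0]
  e1=[0,1,0] f=>[0,1] g=>[1,0,1] h=>[1,1,0] k=>[0,1,0]
  e2=[0,0,1] f=>[1,0] g=>[1,0,0] h=>[1,1,1] k=>[1,1,0]
result: ⟨0 0 1; 0 1 1; 0 0 0⟩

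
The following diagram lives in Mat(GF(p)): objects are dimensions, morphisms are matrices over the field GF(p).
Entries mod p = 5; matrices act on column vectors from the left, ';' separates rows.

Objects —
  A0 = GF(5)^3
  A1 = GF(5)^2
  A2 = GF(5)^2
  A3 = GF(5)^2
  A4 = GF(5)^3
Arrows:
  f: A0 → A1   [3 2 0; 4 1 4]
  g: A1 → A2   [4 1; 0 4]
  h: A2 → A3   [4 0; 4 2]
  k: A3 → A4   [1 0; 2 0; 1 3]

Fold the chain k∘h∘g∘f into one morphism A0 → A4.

  e0=(1,0,0) f→(3,4) g→(1,1) h→(4,1) k→(4,3,2)
  e1=(0,1,0) f→(2,1) g→(4,4) h→(1,4) k→(1,2,3)
  e2=(0,0,1) f→(0,4) g→(4,1) h→(1,3) k→(1,2,0)
⟦path⟧: [4 1 1; 3 2 2; 2 3 0]

Answer: [4 1 1; 3 2 2; 2 3 0]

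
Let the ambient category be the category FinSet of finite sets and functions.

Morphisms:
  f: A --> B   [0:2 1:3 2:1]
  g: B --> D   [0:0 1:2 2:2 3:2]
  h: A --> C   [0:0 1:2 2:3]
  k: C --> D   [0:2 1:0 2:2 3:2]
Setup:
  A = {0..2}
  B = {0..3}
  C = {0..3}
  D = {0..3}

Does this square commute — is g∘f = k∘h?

1) trace f;g:
  0 f-->2 g-->2
  1 f-->3 g-->2
  2 f-->1 g-->2
  result₁ = [0:2 1:2 2:2]
2) trace h;k:
  0 h-->0 k-->2
  1 h-->2 k-->2
  2 h-->3 k-->2
  result₂ = [0:2 1:2 2:2]
Equal? equal; square commutes

Answer: COMMUTES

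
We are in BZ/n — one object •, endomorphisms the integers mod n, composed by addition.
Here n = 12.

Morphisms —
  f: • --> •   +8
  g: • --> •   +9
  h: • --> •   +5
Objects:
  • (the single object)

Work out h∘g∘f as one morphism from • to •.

  0 +8≡8 +9≡5 +5≡10  (mod 12)
composite: +10

Answer: +10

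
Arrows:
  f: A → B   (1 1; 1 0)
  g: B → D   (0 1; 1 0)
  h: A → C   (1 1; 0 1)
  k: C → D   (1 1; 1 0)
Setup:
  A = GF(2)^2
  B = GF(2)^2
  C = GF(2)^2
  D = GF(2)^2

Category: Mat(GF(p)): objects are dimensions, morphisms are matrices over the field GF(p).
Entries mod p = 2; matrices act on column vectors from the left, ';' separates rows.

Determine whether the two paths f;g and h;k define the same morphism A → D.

Path 1 = f;g:
  e0=(1,0) f→(1,1) g→(1,1)
  e1=(0,1) f→(1,0) g→(0,1)
  composite₁ = (1 0; 1 1)
Path 2 = h;k:
  e0=(1,0) h→(1,0) k→(1,1)
  e1=(0,1) h→(1,1) k→(0,1)
  composite₂ = (1 0; 1 1)
Equal? equal; square commutes

Answer: COMMUTES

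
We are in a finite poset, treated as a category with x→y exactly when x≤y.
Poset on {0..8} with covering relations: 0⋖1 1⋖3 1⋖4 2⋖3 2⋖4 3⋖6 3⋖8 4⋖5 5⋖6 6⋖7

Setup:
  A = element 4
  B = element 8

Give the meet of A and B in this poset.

Common predecessors of 4,8: {0,1,2}
  maximal lower bounds 1 and 2 are incomparable: neither 1⊑2 nor 2⊑1
→ no greatest lower bound exists

Answer: NO MEET EXISTS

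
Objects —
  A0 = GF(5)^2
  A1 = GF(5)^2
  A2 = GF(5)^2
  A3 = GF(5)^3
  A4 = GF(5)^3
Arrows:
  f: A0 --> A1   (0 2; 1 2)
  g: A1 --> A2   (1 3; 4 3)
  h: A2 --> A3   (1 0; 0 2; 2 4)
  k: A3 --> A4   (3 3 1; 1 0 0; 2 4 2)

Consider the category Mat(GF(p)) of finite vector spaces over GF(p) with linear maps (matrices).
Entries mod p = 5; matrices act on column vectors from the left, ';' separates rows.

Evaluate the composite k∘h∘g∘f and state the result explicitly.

Answer: (0 0; 3 3; 1 2)

Derivation:
  e0=[1,0] f-->[0,1] g-->[3,3] h-->[3,1,3] k-->[0,3,1]
  e1=[0,1] f-->[2,2] g-->[3,4] h-->[3,3,2] k-->[0,3,2]
result: (0 0; 3 3; 1 2)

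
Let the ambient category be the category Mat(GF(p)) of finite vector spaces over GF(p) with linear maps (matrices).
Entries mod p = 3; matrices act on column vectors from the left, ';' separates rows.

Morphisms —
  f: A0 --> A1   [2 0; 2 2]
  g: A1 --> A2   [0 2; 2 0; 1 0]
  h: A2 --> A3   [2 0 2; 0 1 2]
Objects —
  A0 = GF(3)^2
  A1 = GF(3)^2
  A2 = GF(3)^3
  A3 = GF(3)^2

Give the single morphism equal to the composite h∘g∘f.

  e0=(1,0) f-->(2,2) g-->(1,1,2) h-->(0,2)
  e1=(0,1) f-->(0,2) g-->(1,0,0) h-->(2,0)
result: [0 2; 2 0]

Answer: [0 2; 2 0]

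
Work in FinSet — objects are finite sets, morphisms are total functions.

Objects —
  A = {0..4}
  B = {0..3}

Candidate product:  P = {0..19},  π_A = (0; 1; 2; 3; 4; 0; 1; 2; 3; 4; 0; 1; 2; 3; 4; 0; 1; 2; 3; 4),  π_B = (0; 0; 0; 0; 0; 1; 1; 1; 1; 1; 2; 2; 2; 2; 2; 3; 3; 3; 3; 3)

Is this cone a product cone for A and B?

|A|·|B| = 5·4 = 20;  |P| = 20
Check the pairing map k ↦ (π_A(k), π_B(k)):
  0 -> (0,0)
  1 -> (1,0)
  2 -> (2,0)
  3 -> (3,0)
  4 -> (4,0)
  5 -> (0,1)
  6 -> (1,1)
  7 -> (2,1)
  8 -> (3,1)
  9 -> (4,1)
  10 -> (0,2)
  11 -> (1,2)
  12 -> (2,2)
  13 -> (3,2)
  14 -> (4,2)
  15 -> (0,3)
  16 -> (1,3)
  17 -> (2,3)
  18 -> (3,3)
  19 -> (4,3)
distinct pairs in image: 20 / 20 needed
  → bijection onto A×B; projections well-typed.

Answer: VALID PRODUCT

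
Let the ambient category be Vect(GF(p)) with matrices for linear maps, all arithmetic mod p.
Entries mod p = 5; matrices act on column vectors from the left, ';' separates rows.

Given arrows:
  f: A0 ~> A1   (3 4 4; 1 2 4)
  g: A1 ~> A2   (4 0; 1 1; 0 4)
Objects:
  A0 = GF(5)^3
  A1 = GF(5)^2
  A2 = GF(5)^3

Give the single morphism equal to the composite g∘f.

  e0=⟨1,0,0⟩ f~>⟨3,1⟩ g~>⟨2,4,4⟩
  e1=⟨0,1,0⟩ f~>⟨4,2⟩ g~>⟨1,1,3⟩
  e2=⟨0,0,1⟩ f~>⟨4,4⟩ g~>⟨1,3,1⟩
⟦path⟧: (2 1 1; 4 1 3; 4 3 1)

Answer: (2 1 1; 4 1 3; 4 3 1)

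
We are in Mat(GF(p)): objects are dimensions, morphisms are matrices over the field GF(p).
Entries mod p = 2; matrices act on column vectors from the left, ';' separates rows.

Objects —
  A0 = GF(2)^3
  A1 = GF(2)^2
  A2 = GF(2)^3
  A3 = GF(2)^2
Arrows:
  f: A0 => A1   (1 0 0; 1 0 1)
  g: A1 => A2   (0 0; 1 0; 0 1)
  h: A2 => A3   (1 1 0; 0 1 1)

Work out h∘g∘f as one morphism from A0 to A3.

Answer: (1 0 0; 0 0 1)

Work:
  e0=(1,0,0) f=>(1,1) g=>(0,1,1) h=>(1,0)
  e1=(0,1,0) f=>(0,0) g=>(0,0,0) h=>(0,0)
  e2=(0,0,1) f=>(0,1) g=>(0,0,1) h=>(0,1)
⟦path⟧: (1 0 0; 0 0 1)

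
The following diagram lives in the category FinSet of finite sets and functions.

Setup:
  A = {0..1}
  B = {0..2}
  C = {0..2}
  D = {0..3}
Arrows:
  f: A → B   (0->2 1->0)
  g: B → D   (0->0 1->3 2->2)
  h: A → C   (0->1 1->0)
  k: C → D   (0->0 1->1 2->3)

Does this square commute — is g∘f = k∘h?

1) trace f;g:
  0 f→2 g→2
  1 f→0 g→0
  composite₁ = (0->2 1->0)
2) trace h;k:
  0 h→1 k→1
  1 h→0 k→0
  composite₂ = (0->1 1->0)
Equal? NO — does not commute

Answer: DOES NOT COMMUTE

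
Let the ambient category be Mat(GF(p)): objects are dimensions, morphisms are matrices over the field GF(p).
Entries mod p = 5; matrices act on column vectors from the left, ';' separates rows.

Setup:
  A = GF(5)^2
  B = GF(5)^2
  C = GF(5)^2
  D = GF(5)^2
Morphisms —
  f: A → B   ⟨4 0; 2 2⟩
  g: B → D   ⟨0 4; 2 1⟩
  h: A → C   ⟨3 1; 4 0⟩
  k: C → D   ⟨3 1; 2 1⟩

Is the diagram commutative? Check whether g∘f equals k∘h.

Answer: COMMUTES

Work:
1) trace f;g:
  e0=(1,0) f→(4,2) g→(3,0)
  e1=(0,1) f→(0,2) g→(3,2)
  composite₁ = ⟨3 3; 0 2⟩
2) trace h;k:
  e0=(1,0) h→(3,4) k→(3,0)
  e1=(0,1) h→(1,0) k→(3,2)
  composite₂ = ⟨3 3; 0 2⟩
Equal? same morphism ✓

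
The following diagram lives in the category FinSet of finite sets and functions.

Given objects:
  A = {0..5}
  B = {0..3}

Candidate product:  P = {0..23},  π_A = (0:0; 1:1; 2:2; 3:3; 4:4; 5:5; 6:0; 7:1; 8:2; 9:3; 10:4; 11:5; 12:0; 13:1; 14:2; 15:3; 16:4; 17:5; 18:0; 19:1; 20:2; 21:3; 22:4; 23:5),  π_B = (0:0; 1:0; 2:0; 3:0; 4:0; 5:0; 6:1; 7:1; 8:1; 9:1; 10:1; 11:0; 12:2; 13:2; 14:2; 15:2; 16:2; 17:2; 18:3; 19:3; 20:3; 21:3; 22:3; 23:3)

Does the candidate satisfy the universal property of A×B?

|A|·|B| = 6·4 = 24;  |P| = 24
Check the pairing map k ↦ (π_A(k), π_B(k)):
  0 : (0,0)
  1 : (1,0)
  2 : (2,0)
  3 : (3,0)
  4 : (4,0)
  5 : (5,0)
  6 : (0,1)
  7 : (1,1)
  8 : (2,1)
  9 : (3,1)
  10 : (4,1)
  11 : (5,0)  ✗ repeats pair of k=5
  12 : (0,2)
  13 : (1,2)
  14 : (2,2)
  15 : (3,2)
  16 : (4,2)
  17 : (5,2)
  18 : (0,3)
  19 : (1,3)
  20 : (2,3)
  21 : (3,3)
  22 : (4,3)
  23 : (5,3)
distinct pairs in image: 23 / 24 needed
  → (5,0) hit at k=5 and k=11

Answer: NOT A VALID PRODUCT — duplicate pair at indices 5,11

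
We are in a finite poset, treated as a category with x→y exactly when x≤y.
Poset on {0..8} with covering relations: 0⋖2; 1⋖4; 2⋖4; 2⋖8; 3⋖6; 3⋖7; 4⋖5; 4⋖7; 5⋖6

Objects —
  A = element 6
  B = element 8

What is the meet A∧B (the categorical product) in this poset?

Answer: A∧B = 2

Work:
Common predecessors of 6,8: {0,2}
  0 ⊑ 2
  2 ⊑ 2
glb = 2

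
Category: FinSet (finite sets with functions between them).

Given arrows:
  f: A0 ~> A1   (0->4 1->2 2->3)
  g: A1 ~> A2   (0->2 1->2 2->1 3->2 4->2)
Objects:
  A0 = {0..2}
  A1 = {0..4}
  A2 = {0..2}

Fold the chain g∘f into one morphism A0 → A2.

  0 f~>4 g~>2
  1 f~>2 g~>1
  2 f~>3 g~>2
result: (0->2 1->1 2->2)

Answer: (0->2 1->1 2->2)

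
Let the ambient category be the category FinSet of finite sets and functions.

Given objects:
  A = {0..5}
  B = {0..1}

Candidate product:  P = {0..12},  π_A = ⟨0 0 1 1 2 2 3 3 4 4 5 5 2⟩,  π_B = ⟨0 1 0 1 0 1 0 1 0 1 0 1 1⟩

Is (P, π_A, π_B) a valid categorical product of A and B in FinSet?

Answer: NOT A VALID PRODUCT — |P|=13 ≠ |A|·|B|=12

Work:
|A|·|B| = 6·2 = 12;  |P| = 13
  → cardinalities differ; no bijection possible.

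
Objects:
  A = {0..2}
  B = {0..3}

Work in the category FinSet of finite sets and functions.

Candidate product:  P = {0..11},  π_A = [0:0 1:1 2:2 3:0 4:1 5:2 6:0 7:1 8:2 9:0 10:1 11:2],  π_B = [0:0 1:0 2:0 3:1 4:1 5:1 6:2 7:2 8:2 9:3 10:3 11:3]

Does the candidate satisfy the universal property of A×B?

|A|·|B| = 3·4 = 12;  |P| = 12
Check the pairing map k ↦ (π_A(k), π_B(k)):
  0 : (0,0)
  1 : (1,0)
  2 : (2,0)
  3 : (0,1)
  4 : (1,1)
  5 : (2,1)
  6 : (0,2)
  7 : (1,2)
  8 : (2,2)
  9 : (0,3)
  10 : (1,3)
  11 : (2,3)
distinct pairs in image: 12 / 12 needed
  → bijection onto A×B; projections well-typed.

Answer: VALID PRODUCT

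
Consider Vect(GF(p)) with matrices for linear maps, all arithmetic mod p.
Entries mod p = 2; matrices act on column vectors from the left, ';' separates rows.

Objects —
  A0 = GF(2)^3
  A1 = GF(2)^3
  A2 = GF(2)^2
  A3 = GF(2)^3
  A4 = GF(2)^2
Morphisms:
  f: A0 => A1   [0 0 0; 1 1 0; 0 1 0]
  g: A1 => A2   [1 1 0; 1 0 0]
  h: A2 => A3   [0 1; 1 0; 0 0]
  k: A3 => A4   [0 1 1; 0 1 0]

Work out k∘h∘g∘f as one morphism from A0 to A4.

Answer: [1 1 0; 1 1 0]

Work:
  e0=⟨1,0,0⟩ f=>⟨0,1,0⟩ g=>⟨1,0⟩ h=>⟨0,1,0⟩ k=>⟨1,1⟩
  e1=⟨0,1,0⟩ f=>⟨0,1,1⟩ g=>⟨1,0⟩ h=>⟨0,1,0⟩ k=>⟨1,1⟩
  e2=⟨0,0,1⟩ f=>⟨0,0,0⟩ g=>⟨0,0⟩ h=>⟨0,0,0⟩ k=>⟨0,0⟩
⟦path⟧: [1 1 0; 1 1 0]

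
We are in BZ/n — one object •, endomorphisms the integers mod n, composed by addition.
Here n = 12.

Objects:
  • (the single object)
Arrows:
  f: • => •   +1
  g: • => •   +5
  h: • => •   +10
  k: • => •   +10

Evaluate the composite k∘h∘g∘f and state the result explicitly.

  0 +1≡1 +5≡6 +10≡4 +10≡2  (mod 12)
⟦path⟧: +2

Answer: +2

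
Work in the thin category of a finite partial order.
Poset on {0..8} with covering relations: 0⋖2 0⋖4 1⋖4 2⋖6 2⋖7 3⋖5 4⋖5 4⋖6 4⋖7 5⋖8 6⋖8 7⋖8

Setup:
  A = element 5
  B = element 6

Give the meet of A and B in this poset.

Answer: A∧B = 4

Work:
{x : x<=A ∧ x<=B} = {0,1,4}  (A=5, B=6)
  0 <= 4
  1 <= 4
  4 <= 4
glb = 4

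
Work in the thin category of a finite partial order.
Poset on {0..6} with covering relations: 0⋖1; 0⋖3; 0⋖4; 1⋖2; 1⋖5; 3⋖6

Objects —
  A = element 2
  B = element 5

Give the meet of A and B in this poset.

Common predecessors of 2,5: {0,1}
  0 ≤ 1
  1 ≤ 1
glb = 1

Answer: A∧B = 1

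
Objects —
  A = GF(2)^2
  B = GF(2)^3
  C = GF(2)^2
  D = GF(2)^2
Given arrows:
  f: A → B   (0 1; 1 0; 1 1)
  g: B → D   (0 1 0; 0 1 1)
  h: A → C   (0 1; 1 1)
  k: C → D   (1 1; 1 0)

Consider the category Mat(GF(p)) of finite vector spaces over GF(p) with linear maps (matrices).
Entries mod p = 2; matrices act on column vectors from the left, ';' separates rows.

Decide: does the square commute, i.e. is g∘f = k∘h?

1) trace f;g:
  e0=(1,0) f→(0,1,1) g→(1,0)
  e1=(0,1) f→(1,0,1) g→(0,1)
  result₁ = (1 0; 0 1)
2) trace h;k:
  e0=(1,0) h→(0,1) k→(1,0)
  e1=(0,1) h→(1,1) k→(0,1)
  result₂ = (1 0; 0 1)
Equal? YES — commutes

Answer: COMMUTES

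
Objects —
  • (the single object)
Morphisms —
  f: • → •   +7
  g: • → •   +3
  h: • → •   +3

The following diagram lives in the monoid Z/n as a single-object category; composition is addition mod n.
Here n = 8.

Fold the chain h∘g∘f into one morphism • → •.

Answer: +5

Work:
  0 +7≡7 +3≡2 +3≡5  (mod 8)
⟦path⟧: +5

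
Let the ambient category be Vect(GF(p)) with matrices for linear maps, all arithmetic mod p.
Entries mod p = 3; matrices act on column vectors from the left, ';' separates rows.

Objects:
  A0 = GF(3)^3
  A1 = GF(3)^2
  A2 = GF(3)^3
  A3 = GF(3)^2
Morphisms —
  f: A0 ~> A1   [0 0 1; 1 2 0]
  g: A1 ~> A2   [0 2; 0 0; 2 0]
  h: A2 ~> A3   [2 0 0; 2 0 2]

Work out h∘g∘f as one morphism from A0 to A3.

  e0=(1,0,0) f~>(0,1) g~>(2,0,0) h~>(1,1)
  e1=(0,1,0) f~>(0,2) g~>(1,0,0) h~>(2,2)
  e2=(0,0,1) f~>(1,0) g~>(0,0,2) h~>(0,1)
result: [1 2 0; 1 2 1]

Answer: [1 2 0; 1 2 1]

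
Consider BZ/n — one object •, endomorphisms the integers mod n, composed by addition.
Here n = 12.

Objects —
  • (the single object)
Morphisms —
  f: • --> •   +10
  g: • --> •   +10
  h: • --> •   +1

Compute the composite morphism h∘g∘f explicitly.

Answer: +9

Trace:
  0 +10≡10 +10≡8 +1≡9  (mod 12)
result: +9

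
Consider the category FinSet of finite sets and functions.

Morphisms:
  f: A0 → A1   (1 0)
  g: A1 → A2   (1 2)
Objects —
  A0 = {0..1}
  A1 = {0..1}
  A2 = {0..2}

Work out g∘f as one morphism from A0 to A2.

  0 f→1 g→2
  1 f→0 g→1
result: (2 1)

Answer: (2 1)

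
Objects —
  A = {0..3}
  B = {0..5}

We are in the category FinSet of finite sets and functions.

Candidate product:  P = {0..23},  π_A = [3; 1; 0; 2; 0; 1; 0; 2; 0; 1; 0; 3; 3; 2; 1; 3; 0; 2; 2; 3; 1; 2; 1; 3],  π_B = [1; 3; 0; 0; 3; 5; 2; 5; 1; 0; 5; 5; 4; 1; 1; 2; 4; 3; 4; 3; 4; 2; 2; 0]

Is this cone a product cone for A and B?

Answer: VALID PRODUCT

Derivation:
|A|·|B| = 4·6 = 24;  |P| = 24
Check the pairing map k ↦ (π_A(k), π_B(k)):
  0 -> (3,1)
  1 -> (1,3)
  2 -> (0,0)
  3 -> (2,0)
  4 -> (0,3)
  5 -> (1,5)
  6 -> (0,2)
  7 -> (2,5)
  8 -> (0,1)
  9 -> (1,0)
  10 -> (0,5)
  11 -> (3,5)
  12 -> (3,4)
  13 -> (2,1)
  14 -> (1,1)
  15 -> (3,2)
  16 -> (0,4)
  17 -> (2,3)
  18 -> (2,4)
  19 -> (3,3)
  20 -> (1,4)
  21 -> (2,2)
  22 -> (1,2)
  23 -> (3,0)
distinct pairs in image: 24 / 24 needed
  → bijection onto A×B; projections well-typed.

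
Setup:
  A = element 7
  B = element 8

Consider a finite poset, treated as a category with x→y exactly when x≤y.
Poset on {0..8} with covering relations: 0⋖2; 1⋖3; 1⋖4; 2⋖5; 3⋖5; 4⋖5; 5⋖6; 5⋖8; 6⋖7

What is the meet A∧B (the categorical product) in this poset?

Lower bounds of A=7 and B=8: {0,1,2,3,4,5}
  0 ⊑ 5
  1 ⊑ 5
  2 ⊑ 5
  3 ⊑ 5
  4 ⊑ 5
  5 ⊑ 5
glb = 5

Answer: A∧B = 5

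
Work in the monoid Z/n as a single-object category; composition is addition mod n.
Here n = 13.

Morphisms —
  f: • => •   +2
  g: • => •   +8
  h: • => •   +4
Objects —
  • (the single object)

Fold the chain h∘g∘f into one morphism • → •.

Answer: +1

Work:
  0 +2≡2 +8≡10 +4≡1  (mod 13)
⟦path⟧: +1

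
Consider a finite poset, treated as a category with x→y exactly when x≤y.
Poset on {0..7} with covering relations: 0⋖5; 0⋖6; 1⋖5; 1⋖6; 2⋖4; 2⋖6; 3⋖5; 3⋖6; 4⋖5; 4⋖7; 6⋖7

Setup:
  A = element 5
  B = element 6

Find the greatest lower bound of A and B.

Lower bounds of A=5 and B=6: {0,1,2,3}
  maximal lower bounds 0 and 1 are incomparable: neither 0≤1 nor 1≤0
→ no greatest lower bound exists

Answer: NO MEET EXISTS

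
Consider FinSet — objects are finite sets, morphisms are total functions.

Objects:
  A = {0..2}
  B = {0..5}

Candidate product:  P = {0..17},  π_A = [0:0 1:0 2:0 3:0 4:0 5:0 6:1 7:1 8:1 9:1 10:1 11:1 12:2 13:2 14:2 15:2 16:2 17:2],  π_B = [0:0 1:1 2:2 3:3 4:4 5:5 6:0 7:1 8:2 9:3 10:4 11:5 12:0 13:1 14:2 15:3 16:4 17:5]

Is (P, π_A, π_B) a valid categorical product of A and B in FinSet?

|A|·|B| = 3·6 = 18;  |P| = 18
Check the pairing map k ↦ (π_A(k), π_B(k)):
  0 : (0,0)
  1 : (0,1)
  2 : (0,2)
  3 : (0,3)
  4 : (0,4)
  5 : (0,5)
  6 : (1,0)
  7 : (1,1)
  8 : (1,2)
  9 : (1,3)
  10 : (1,4)
  11 : (1,5)
  12 : (2,0)
  13 : (2,1)
  14 : (2,2)
  15 : (2,3)
  16 : (2,4)
  17 : (2,5)
distinct pairs in image: 18 / 18 needed
  → bijection onto A×B; projections well-typed.

Answer: VALID PRODUCT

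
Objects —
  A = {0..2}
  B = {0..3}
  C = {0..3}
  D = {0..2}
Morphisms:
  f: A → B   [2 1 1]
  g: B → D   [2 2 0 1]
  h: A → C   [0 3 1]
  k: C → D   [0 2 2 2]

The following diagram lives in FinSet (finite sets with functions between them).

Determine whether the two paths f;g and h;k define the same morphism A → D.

Answer: COMMUTES

Derivation:
1) trace f;g:
  0 f→2 g→0
  1 f→1 g→2
  2 f→1 g→2
  result₁ = [0 2 2]
2) trace h;k:
  0 h→0 k→0
  1 h→3 k→2
  2 h→1 k→2
  result₂ = [0 2 2]
Equal? same morphism ✓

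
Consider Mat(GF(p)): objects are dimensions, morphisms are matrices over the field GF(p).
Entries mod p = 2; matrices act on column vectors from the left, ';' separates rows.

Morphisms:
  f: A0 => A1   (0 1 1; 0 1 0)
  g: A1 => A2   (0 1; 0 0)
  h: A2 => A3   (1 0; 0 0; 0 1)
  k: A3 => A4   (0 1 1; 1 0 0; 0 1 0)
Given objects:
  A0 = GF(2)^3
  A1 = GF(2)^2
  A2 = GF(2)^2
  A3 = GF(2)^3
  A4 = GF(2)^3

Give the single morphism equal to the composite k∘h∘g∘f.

  e0=⟨1,0,0⟩ f=>⟨0,0⟩ g=>⟨0,0⟩ h=>⟨0,0,0⟩ k=>⟨0,0,0⟩
  e1=⟨0,1,0⟩ f=>⟨1,1⟩ g=>⟨1,0⟩ h=>⟨1,0,0⟩ k=>⟨0,1,0⟩
  e2=⟨0,0,1⟩ f=>⟨1,0⟩ g=>⟨0,0⟩ h=>⟨0,0,0⟩ k=>⟨0,0,0⟩
result: (0 0 0; 0 1 0; 0 0 0)

Answer: (0 0 0; 0 1 0; 0 0 0)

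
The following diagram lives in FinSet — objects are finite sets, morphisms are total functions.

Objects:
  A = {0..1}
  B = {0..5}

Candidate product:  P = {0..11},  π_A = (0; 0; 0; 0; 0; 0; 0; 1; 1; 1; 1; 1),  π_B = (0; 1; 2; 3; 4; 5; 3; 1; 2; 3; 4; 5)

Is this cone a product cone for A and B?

Answer: NOT A VALID PRODUCT — duplicate pair at indices 3,6

Trace:
|A|·|B| = 2·6 = 12;  |P| = 12
Check the pairing map k ↦ (π_A(k), π_B(k)):
  0 -> (0,0)
  1 -> (0,1)
  2 -> (0,2)
  3 -> (0,3)
  4 -> (0,4)
  5 -> (0,5)
  6 -> (0,3)  ✗ repeats pair of k=3
  7 -> (1,1)
  8 -> (1,2)
  9 -> (1,3)
  10 -> (1,4)
  11 -> (1,5)
distinct pairs in image: 11 / 12 needed
  → (0,3) hit at k=3 and k=6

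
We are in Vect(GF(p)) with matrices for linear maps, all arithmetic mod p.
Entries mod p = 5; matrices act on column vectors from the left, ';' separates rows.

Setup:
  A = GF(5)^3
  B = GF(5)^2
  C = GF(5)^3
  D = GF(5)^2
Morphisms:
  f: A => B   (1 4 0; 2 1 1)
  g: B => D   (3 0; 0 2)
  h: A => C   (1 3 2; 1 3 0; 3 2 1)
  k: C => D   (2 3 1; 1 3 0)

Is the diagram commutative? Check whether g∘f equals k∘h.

Answer: COMMUTES

Work:
Path 1 = f;g:
  e0=⟨1,0,0⟩ f=>⟨1,2⟩ g=>⟨3,4⟩
  e1=⟨0,1,0⟩ f=>⟨4,1⟩ g=>⟨2,2⟩
  e2=⟨0,0,1⟩ f=>⟨0,1⟩ g=>⟨0,2⟩
  composite₁ = (3 2 0; 4 2 2)
Path 2 = h;k:
  e0=⟨1,0,0⟩ h=>⟨1,1,3⟩ k=>⟨3,4⟩
  e1=⟨0,1,0⟩ h=>⟨3,3,2⟩ k=>⟨2,2⟩
  e2=⟨0,0,1⟩ h=>⟨2,0,1⟩ k=>⟨0,2⟩
  composite₂ = (3 2 0; 4 2 2)
Equal? YES — commutes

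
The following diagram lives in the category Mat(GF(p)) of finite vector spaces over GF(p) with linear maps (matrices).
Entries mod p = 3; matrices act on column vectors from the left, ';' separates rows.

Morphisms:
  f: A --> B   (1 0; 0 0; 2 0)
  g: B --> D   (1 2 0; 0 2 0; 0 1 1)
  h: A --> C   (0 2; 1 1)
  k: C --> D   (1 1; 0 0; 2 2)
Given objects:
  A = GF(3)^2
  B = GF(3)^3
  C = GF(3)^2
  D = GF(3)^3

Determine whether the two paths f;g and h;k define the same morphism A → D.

Along f;g (path 1):
  e0=(1,0) f-->(1,0,2) g-->(1,0,2)
  e1=(0,1) f-->(0,0,0) g-->(0,0,0)
  result₁ = (1 0; 0 0; 2 0)
Along h;k (path 2):
  e0=(1,0) h-->(0,1) k-->(1,0,2)
  e1=(0,1) h-->(2,1) k-->(0,0,0)
  result₂ = (1 0; 0 0; 2 0)
Equal? equal; square commutes

Answer: COMMUTES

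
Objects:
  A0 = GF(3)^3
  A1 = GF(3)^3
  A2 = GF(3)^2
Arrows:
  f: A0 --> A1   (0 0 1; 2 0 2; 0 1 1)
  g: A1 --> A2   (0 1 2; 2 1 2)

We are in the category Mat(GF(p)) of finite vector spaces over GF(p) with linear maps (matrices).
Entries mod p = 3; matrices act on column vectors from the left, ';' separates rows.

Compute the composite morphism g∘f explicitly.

  e0=⟨1,0,0⟩ f-->⟨0,2,0⟩ g-->⟨2,2⟩
  e1=⟨0,1,0⟩ f-->⟨0,0,1⟩ g-->⟨2,2⟩
  e2=⟨0,0,1⟩ f-->⟨1,2,1⟩ g-->⟨1,0⟩
⟦path⟧: (2 2 1; 2 2 0)

Answer: (2 2 1; 2 2 0)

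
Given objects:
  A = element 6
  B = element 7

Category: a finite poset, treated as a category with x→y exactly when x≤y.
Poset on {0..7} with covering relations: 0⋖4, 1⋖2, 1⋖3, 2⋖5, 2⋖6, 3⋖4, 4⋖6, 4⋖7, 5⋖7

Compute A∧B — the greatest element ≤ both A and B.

{x : x<=A ∧ x<=B} = {0,1,2,3,4}  (A=6, B=7)
  maximal lower bounds 2 and 4 are incomparable: neither 2<=4 nor 4<=2
→ no greatest lower bound exists

Answer: NO MEET EXISTS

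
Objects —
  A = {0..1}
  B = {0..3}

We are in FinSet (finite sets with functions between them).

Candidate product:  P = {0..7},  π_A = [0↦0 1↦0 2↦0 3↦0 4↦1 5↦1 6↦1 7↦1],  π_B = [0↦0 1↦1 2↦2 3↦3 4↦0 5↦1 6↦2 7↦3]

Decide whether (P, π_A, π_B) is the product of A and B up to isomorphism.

|A|·|B| = 2·4 = 8;  |P| = 8
Check the pairing map k ↦ (π_A(k), π_B(k)):
  0 ↦ (0,0)
  1 ↦ (0,1)
  2 ↦ (0,2)
  3 ↦ (0,3)
  4 ↦ (1,0)
  5 ↦ (1,1)
  6 ↦ (1,2)
  7 ↦ (1,3)
distinct pairs in image: 8 / 8 needed
  → bijection onto A×B; projections well-typed.

Answer: VALID PRODUCT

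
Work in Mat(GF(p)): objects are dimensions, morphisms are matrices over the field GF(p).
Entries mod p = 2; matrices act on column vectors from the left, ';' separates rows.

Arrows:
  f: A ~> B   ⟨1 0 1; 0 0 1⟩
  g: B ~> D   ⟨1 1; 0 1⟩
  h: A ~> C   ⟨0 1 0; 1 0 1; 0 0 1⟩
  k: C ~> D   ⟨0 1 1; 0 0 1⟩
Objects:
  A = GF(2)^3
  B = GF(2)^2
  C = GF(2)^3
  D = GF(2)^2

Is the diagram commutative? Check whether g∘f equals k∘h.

Along f;g (path 1):
  e0=(1,0,0) f~>(1,0) g~>(1,0)
  e1=(0,1,0) f~>(0,0) g~>(0,0)
  e2=(0,0,1) f~>(1,1) g~>(0,1)
  composite₁ = ⟨1 0 0; 0 0 1⟩
Along h;k (path 2):
  e0=(1,0,0) h~>(0,1,0) k~>(1,0)
  e1=(0,1,0) h~>(1,0,0) k~>(0,0)
  e2=(0,0,1) h~>(0,1,1) k~>(0,1)
  composite₂ = ⟨1 0 0; 0 0 1⟩
Equal? equal; square commutes

Answer: COMMUTES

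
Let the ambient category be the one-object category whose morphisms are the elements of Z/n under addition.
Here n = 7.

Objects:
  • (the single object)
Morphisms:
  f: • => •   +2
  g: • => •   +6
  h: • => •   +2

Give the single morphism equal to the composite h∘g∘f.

  0 +2≡2 +6≡1 +2≡3  (mod 7)
result: +3

Answer: +3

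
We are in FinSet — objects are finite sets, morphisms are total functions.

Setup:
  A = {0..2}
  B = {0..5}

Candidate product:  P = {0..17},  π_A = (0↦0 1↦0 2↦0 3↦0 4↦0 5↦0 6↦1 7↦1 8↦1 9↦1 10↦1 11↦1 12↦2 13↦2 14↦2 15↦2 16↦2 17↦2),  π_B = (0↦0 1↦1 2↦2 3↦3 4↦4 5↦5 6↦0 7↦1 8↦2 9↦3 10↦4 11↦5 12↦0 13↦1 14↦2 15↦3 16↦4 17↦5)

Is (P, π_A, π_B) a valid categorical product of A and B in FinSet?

Answer: VALID PRODUCT

Derivation:
|A|·|B| = 3·6 = 18;  |P| = 18
Check the pairing map k ↦ (π_A(k), π_B(k)):
  0 ↦ (0,0)
  1 ↦ (0,1)
  2 ↦ (0,2)
  3 ↦ (0,3)
  4 ↦ (0,4)
  5 ↦ (0,5)
  6 ↦ (1,0)
  7 ↦ (1,1)
  8 ↦ (1,2)
  9 ↦ (1,3)
  10 ↦ (1,4)
  11 ↦ (1,5)
  12 ↦ (2,0)
  13 ↦ (2,1)
  14 ↦ (2,2)
  15 ↦ (2,3)
  16 ↦ (2,4)
  17 ↦ (2,5)
distinct pairs in image: 18 / 18 needed
  → bijection onto A×B; projections well-typed.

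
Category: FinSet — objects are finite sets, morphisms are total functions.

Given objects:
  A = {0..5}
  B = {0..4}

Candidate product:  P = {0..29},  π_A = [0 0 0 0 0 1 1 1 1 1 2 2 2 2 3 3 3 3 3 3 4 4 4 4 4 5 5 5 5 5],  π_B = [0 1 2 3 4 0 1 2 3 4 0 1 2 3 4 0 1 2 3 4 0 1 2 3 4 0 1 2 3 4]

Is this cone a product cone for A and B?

Answer: NOT A VALID PRODUCT — duplicate pair at indices 19,14

Derivation:
|A|·|B| = 6·5 = 30;  |P| = 30
Check the pairing map k ↦ (π_A(k), π_B(k)):
  0 -> (0,0)
  1 -> (0,1)
  2 -> (0,2)
  3 -> (0,3)
  4 -> (0,4)
  5 -> (1,0)
  6 -> (1,1)
  7 -> (1,2)
  8 -> (1,3)
  9 -> (1,4)
  10 -> (2,0)
  11 -> (2,1)
  12 -> (2,2)
  13 -> (2,3)
  14 -> (3,4)
  15 -> (3,0)
  16 -> (3,1)
  17 -> (3,2)
  18 -> (3,3)
  19 -> (3,4)  ✗ repeats pair of k=14
  20 -> (4,0)
  21 -> (4,1)
  22 -> (4,2)
  23 -> (4,3)
  24 -> (4,4)
  25 -> (5,0)
  26 -> (5,1)
  27 -> (5,2)
  28 -> (5,3)
  29 -> (5,4)
distinct pairs in image: 29 / 30 needed
  → (3,4) hit at k=14 and k=19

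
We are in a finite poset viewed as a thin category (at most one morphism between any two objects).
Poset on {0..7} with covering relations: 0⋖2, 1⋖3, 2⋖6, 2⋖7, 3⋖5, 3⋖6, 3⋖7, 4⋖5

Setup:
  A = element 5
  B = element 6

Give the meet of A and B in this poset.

Common predecessors of 5,6: {1,3}
  1 ≤ 3
  3 ≤ 3
glb = 3

Answer: A∧B = 3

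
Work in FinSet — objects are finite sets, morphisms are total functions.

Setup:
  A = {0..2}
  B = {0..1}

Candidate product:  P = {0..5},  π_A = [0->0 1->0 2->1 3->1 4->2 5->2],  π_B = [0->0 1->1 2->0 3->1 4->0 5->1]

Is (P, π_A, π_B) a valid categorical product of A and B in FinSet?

Answer: VALID PRODUCT

Work:
|A|·|B| = 3·2 = 6;  |P| = 6
Check the pairing map k ↦ (π_A(k), π_B(k)):
  0 -> (0,0)
  1 -> (0,1)
  2 -> (1,0)
  3 -> (1,1)
  4 -> (2,0)
  5 -> (2,1)
distinct pairs in image: 6 / 6 needed
  → bijection onto A×B; projections well-typed.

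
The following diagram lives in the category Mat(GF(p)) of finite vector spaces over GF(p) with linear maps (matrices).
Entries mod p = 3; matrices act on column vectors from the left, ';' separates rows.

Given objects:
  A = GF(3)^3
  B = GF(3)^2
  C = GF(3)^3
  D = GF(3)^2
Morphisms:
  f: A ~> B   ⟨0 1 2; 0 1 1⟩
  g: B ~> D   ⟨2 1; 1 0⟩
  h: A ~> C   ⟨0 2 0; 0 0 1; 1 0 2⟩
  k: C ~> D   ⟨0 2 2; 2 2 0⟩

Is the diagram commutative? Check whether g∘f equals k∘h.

Path 1 = f;g:
  e0=⟨1,0,0⟩ f~>⟨0,0⟩ g~>⟨0,0⟩
  e1=⟨0,1,0⟩ f~>⟨1,1⟩ g~>⟨0,1⟩
  e2=⟨0,0,1⟩ f~>⟨2,1⟩ g~>⟨2,2⟩
  composite₁ = ⟨0 0 2; 0 1 2⟩
Path 2 = h;k:
  e0=⟨1,0,0⟩ h~>⟨0,0,1⟩ k~>⟨2,0⟩
  e1=⟨0,1,0⟩ h~>⟨2,0,0⟩ k~>⟨0,1⟩
  e2=⟨0,0,1⟩ h~>⟨0,1,2⟩ k~>⟨0,2⟩
  composite₂ = ⟨2 0 0; 0 1 2⟩
Equal? distinct morphisms ✗

Answer: DOES NOT COMMUTE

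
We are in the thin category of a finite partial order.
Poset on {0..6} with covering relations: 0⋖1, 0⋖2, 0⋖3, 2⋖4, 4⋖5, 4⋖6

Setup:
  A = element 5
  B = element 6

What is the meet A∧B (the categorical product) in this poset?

Answer: A∧B = 4

Work:
Lower bounds of A=5 and B=6: {0,2,4}
  0 <= 4
  2 <= 4
  4 <= 4
glb = 4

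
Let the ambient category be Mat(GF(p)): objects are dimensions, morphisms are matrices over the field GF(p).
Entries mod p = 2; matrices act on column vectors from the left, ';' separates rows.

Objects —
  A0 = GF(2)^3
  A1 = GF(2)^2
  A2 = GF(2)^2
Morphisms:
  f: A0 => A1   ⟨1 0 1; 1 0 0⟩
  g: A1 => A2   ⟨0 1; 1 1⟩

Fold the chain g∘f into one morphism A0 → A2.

  e0=(1,0,0) f=>(1,1) g=>(1,0)
  e1=(0,1,0) f=>(0,0) g=>(0,0)
  e2=(0,0,1) f=>(1,0) g=>(0,1)
⟦path⟧: ⟨1 0 0; 0 0 1⟩

Answer: ⟨1 0 0; 0 0 1⟩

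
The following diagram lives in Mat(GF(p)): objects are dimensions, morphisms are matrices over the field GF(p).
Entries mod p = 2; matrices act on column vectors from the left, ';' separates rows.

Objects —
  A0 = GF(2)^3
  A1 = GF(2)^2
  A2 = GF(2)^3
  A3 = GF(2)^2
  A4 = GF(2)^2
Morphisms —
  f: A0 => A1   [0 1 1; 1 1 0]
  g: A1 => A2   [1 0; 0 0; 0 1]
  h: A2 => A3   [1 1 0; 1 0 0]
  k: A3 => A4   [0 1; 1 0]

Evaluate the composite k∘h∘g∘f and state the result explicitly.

  e0=[1,0,0] f=>[0,1] g=>[0,0,1] h=>[0,0] k=>[0,0]
  e1=[0,1,0] f=>[1,1] g=>[1,0,1] h=>[1,1] k=>[1,1]
  e2=[0,0,1] f=>[1,0] g=>[1,0,0] h=>[1,1] k=>[1,1]
result: [0 1 1; 0 1 1]

Answer: [0 1 1; 0 1 1]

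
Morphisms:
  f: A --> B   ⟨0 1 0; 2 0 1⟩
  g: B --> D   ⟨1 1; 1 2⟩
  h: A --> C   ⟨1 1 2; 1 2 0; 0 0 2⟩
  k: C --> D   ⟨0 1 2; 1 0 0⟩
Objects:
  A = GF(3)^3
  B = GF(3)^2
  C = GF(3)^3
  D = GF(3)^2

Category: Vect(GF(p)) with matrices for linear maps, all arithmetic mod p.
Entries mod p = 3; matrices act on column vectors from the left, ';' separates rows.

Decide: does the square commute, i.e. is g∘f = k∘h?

Answer: DOES NOT COMMUTE

Derivation:
Along f;g (path 1):
  e0=⟨1,0,0⟩ f-->⟨0,2⟩ g-->⟨2,1⟩
  e1=⟨0,1,0⟩ f-->⟨1,0⟩ g-->⟨1,1⟩
  e2=⟨0,0,1⟩ f-->⟨0,1⟩ g-->⟨1,2⟩
  ⟦path⟧₁ = ⟨2 1 1; 1 1 2⟩
Along h;k (path 2):
  e0=⟨1,0,0⟩ h-->⟨1,1,0⟩ k-->⟨1,1⟩
  e1=⟨0,1,0⟩ h-->⟨1,2,0⟩ k-->⟨2,1⟩
  e2=⟨0,0,1⟩ h-->⟨2,0,2⟩ k-->⟨1,2⟩
  ⟦path⟧₂ = ⟨1 2 1; 1 1 2⟩
Equal? NO — does not commute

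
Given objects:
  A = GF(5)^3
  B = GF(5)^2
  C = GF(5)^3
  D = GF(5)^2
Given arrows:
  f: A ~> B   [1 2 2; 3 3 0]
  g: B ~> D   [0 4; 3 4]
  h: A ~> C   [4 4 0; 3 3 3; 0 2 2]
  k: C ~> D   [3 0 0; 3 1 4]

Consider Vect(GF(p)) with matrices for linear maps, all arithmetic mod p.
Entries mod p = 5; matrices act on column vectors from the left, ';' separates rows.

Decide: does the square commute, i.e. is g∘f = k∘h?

Answer: COMMUTES

Work:
Path 1 = f;g:
  e0=⟨1,0,0⟩ f~>⟨1,3⟩ g~>⟨2,0⟩
  e1=⟨0,1,0⟩ f~>⟨2,3⟩ g~>⟨2,3⟩
  e2=⟨0,0,1⟩ f~>⟨2,0⟩ g~>⟨0,1⟩
  result₁ = [2 2 0; 0 3 1]
Path 2 = h;k:
  e0=⟨1,0,0⟩ h~>⟨4,3,0⟩ k~>⟨2,0⟩
  e1=⟨0,1,0⟩ h~>⟨4,3,2⟩ k~>⟨2,3⟩
  e2=⟨0,0,1⟩ h~>⟨0,3,2⟩ k~>⟨0,1⟩
  result₂ = [2 2 0; 0 3 1]
Equal? same morphism ✓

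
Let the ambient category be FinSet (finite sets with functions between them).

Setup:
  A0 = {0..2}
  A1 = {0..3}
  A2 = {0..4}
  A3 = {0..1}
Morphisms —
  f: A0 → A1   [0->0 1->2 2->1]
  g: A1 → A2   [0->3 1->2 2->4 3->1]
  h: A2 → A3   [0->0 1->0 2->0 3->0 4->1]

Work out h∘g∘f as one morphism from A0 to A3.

Answer: [0->0 1->1 2->0]

Derivation:
  0 f→0 g→3 h→0
  1 f→2 g→4 h→1
  2 f→1 g→2 h→0
⟦path⟧: [0->0 1->1 2->0]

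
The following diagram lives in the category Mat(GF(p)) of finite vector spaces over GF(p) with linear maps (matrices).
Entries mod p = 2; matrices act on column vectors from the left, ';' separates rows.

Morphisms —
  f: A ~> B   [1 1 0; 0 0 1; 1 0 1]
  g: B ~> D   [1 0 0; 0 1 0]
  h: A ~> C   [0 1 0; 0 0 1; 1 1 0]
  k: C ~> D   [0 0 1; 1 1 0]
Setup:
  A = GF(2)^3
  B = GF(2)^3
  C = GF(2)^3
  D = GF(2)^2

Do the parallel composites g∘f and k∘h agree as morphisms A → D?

Along f;g (path 1):
  e0=⟨1,0,0⟩ f~>⟨1,0,1⟩ g~>⟨1,0⟩
  e1=⟨0,1,0⟩ f~>⟨1,0,0⟩ g~>⟨1,0⟩
  e2=⟨0,0,1⟩ f~>⟨0,1,1⟩ g~>⟨0,1⟩
  ⟦path⟧₁ = [1 1 0; 0 0 1]
Along h;k (path 2):
  e0=⟨1,0,0⟩ h~>⟨0,0,1⟩ k~>⟨1,0⟩
  e1=⟨0,1,0⟩ h~>⟨1,0,1⟩ k~>⟨1,1⟩
  e2=⟨0,0,1⟩ h~>⟨0,1,0⟩ k~>⟨0,1⟩
  ⟦path⟧₂ = [1 1 0; 0 1 1]
Equal? differ; not commutative

Answer: DOES NOT COMMUTE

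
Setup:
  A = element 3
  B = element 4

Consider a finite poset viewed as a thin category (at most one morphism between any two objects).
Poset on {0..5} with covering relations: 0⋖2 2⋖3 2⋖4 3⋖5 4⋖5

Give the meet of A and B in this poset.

Common predecessors of 3,4: {0,2}
  0 <= 2
  2 <= 2
glb = 2

Answer: A∧B = 2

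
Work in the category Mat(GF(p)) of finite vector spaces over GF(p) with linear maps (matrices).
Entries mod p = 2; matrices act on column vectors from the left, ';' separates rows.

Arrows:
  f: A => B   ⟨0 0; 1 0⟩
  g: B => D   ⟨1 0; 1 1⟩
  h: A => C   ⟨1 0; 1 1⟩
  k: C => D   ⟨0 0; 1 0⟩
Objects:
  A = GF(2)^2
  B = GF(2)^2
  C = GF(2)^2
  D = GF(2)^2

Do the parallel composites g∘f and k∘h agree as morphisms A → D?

Answer: COMMUTES

Work:
Along f;g (path 1):
  e0=⟨1,0⟩ f=>⟨0,1⟩ g=>⟨0,1⟩
  e1=⟨0,1⟩ f=>⟨0,0⟩ g=>⟨0,0⟩
  result₁ = ⟨0 0; 1 0⟩
Along h;k (path 2):
  e0=⟨1,0⟩ h=>⟨1,1⟩ k=>⟨0,1⟩
  e1=⟨0,1⟩ h=>⟨0,1⟩ k=>⟨0,0⟩
  result₂ = ⟨0 0; 1 0⟩
Equal? equal; square commutes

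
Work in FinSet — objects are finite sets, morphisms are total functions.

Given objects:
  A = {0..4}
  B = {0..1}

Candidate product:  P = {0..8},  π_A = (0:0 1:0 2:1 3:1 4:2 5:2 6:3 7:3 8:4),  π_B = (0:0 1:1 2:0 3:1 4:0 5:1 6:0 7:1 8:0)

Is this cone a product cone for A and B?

Answer: NOT A VALID PRODUCT — |P|=9 ≠ |A|·|B|=10

Work:
|A|·|B| = 5·2 = 10;  |P| = 9
  → cardinalities differ; no bijection possible.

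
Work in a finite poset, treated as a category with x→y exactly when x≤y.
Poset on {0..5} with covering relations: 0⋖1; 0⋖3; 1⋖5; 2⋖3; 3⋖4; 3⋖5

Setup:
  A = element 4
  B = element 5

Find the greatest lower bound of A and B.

Answer: A∧B = 3

Work:
Common predecessors of 4,5: {0,2,3}
  0 <= 3
  2 <= 3
  3 <= 3
glb = 3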